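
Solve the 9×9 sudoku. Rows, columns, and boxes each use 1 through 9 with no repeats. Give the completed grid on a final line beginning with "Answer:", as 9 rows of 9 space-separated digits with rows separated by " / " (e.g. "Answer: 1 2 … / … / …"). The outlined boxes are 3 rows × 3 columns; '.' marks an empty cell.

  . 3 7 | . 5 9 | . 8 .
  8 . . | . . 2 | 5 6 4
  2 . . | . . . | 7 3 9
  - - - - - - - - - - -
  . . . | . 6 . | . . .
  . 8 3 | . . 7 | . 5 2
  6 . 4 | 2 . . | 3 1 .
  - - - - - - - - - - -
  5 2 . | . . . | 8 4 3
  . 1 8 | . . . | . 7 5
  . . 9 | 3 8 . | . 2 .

Step 1. [r4c4∈{1,4,5,8,9}] in col 4, 5 fits only at r4c4, so r4c4=5.
Step 2. [r1c4∈{1,4,6}] 6 has one home in row 1: r1c4. So r1c4=6.
Step 3. [r2c3∈{1}] r2c3 is down to just 1. So r2c3=1.
Step 4. [r6c5∈{9}] r6c5's peers cover all but 9. So r6c5=9.
Step 5. [r9c9∈{1,6}] in col 9, 6 fits only at r9c9 ⇒ r9c9=6.
Step 6. [r4c8∈{9}] r4c8 is down to just 9 ⇒ r4c8=9.
Step 7. [r4c2∈{7}] r4c2 is down to just 7 ⇒ r4c2=7.
Step 8. [r9c2∈{4}] nothing but 4 survives at r9c2 ⇒ r9c2=4.
Step 9. [r4c6∈{1,3,4,8}] across row 4, 3 lands solely at r4c6. So r4c6=3.
Step 10. [r3c4∈{1,4,8}] col 4 places 8 nowhere but r3c4 ⇒ r3c4=8.
Step 11. [r7c4∈{1,7,9}] row 7 places 9 nowhere but r7c4, so r7c4=9.
Step 12. [r5c4∈{1,4}] r5c4 is the only open cell in col 4 admitting 1. So r5c4=1.
Step 13. [r5c5∈{4}] nothing but 4 survives at r5c5 ⇒ r5c5=4.
Step 14. [r9c7∈{1}] r9c7 is down to just 1, so r9c7=1.
Step 15. [r7c3∈{6}] r7c3 has the single candidate 6, so r7c3=6.
Step 16. [r3c5∈{1}] nothing but 1 survives at r3c5, so r3c5=1.
Step 17. [r6c2∈{5}] r6c2's peers cover all but 5 ⇒ r6c2=5.
Step 18. [r3c6∈{4}] r3c6 has the single candidate 4. So r3c6=4.
Step 19. [r6c6∈{8}] only 8 remains possible at r6c6 ⇒ r6c6=8.
Step 20. [r2c4∈{7}] r2c4's peers cover all but 7, so r2c4=7.
Step 21. [r8c4∈{4}] only 4 remains possible at r8c4, so r8c4=4.
Step 22. [r1c9∈{1}] r1c9 has the single candidate 1 ⇒ r1c9=1.
Step 23. [r8c5∈{2}] r8c5's peers cover all but 2. So r8c5=2.
Step 24. [r8c7∈{9}] r8c7 has the single candidate 9, so r8c7=9.
Step 25. [r6c9∈{7}] r6c9 has the single candidate 7 ⇒ r6c9=7.
Step 26. [r4c7∈{4}] r4c7's peers cover all but 4, so r4c7=4.
Step 27. [r7c5∈{7}] r7c5 is down to just 7, so r7c5=7.
Step 28. [r4c3∈{2}] r4c3's peers cover all but 2. So r4c3=2.
Step 29. [r2c2∈{9}] nothing but 9 survives at r2c2. So r2c2=9.
Step 30. [r9c6∈{5}] only 5 remains possible at r9c6 ⇒ r9c6=5.
Step 31. [r9c1∈{7}] r9c1's peers cover all but 7 ⇒ r9c1=7.
Step 32. [r1c7∈{2}] r1c7 has the single candidate 2, so r1c7=2.
Step 33. [r2c5∈{3}] only 3 remains possible at r2c5. So r2c5=3.
Step 34. [r1c1∈{4}] only 4 remains possible at r1c1. So r1c1=4.
Step 35. [r8c6∈{6}] r8c6 is down to just 6. So r8c6=6.
Step 36. [r3c2∈{6}] nothing but 6 survives at r3c2, so r3c2=6.
Step 37. [r3c3∈{5}] only 5 remains possible at r3c3 ⇒ r3c3=5.
Step 38. [r5c1∈{9}] r5c1's peers cover all but 9 ⇒ r5c1=9.
Step 39. [r7c6∈{1}] r7c6 is down to just 1 ⇒ r7c6=1.
Step 40. [r5c7∈{6}] only 6 remains possible at r5c7. So r5c7=6.
Step 41. [r8c1∈{3}] r8c1 has the single candidate 3, so r8c1=3.
Step 42. [r4c1∈{1}] r4c1 has the single candidate 1. So r4c1=1.
Step 43. [r4c9∈{8}] r4c9 has the single candidate 8. So r4c9=8.

Answer: 4 3 7 6 5 9 2 8 1 / 8 9 1 7 3 2 5 6 4 / 2 6 5 8 1 4 7 3 9 / 1 7 2 5 6 3 4 9 8 / 9 8 3 1 4 7 6 5 2 / 6 5 4 2 9 8 3 1 7 / 5 2 6 9 7 1 8 4 3 / 3 1 8 4 2 6 9 7 5 / 7 4 9 3 8 5 1 2 6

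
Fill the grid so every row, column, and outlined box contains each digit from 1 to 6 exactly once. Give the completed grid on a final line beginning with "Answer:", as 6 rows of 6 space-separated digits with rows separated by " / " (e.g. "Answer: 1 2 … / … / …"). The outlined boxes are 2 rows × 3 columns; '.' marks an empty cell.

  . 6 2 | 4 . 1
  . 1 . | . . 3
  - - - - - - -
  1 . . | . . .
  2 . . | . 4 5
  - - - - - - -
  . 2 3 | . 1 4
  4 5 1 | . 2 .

Step 1. [r2c1∈{5}] r2c1 is down to just 5 ⇒ r2c1=5.
Step 2. [r3c5∈{3,6}] col 5 places 3 nowhere but r3c5. So r3c5=3.
Step 3. [r6c6∈{6}] only 6 remains possible at r6c6 ⇒ r6c6=6.
Step 4. [r3c3∈{4,5,6}] row 3 places 5 nowhere but r3c3 ⇒ r3c3=5.
Step 5. [r3c4∈{2,6}] 6 has one home in row 3: r3c4 ⇒ r3c4=6.
Step 6. [r1c5∈{5}] only 5 remains possible at r1c5 ⇒ r1c5=5.
Step 7. [r4c4∈{1}] nothing but 1 survives at r4c4. So r4c4=1.
Step 8. [r5c4∈{5}] only 5 remains possible at r5c4 ⇒ r5c4=5.
Step 9. [r6c4∈{3}] r6c4 is down to just 3. So r6c4=3.
Step 10. [r4c2∈{3}] r4c2's peers cover all but 3. So r4c2=3.
Step 11. [r4c3∈{6}] r4c3 has the single candidate 6, so r4c3=6.
Step 12. [r5c1∈{6}] r5c1 has the single candidate 6. So r5c1=6.
Step 13. [r2c4∈{2}] nothing but 2 survives at r2c4. So r2c4=2.
Step 14. [r3c6∈{2}] r3c6 is down to just 2 ⇒ r3c6=2.
Step 15. [r1c1∈{3}] r1c1 has the single candidate 3, so r1c1=3.
Step 16. [r2c3∈{4}] r2c3 is down to just 4. So r2c3=4.
Step 17. [r2c5∈{6}] nothing but 6 survives at r2c5 ⇒ r2c5=6.
Step 18. [r3c2∈{4}] r3c2 has the single candidate 4, so r3c2=4.

Answer: 3 6 2 4 5 1 / 5 1 4 2 6 3 / 1 4 5 6 3 2 / 2 3 6 1 4 5 / 6 2 3 5 1 4 / 4 5 1 3 2 6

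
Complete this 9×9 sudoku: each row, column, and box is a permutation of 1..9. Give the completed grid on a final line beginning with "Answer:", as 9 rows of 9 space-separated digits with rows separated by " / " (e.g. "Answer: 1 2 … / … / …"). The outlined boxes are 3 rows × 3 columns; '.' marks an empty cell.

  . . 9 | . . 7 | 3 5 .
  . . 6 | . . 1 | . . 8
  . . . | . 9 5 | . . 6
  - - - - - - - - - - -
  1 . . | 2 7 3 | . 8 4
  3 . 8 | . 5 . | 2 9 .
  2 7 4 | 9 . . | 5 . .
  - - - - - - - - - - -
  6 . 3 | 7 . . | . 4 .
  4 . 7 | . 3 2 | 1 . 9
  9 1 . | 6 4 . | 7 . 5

Step 1. [r1c1∈{8}] r1c1 is down to just 8, so r1c1=8.
Step 2. [r7c2∈{2,5,8}] 5 has one home in row 7: r7c2, so r7c2=5.
Step 3. [r1c9∈{1,2}] 1 has one home in row 1: r1c9, so r1c9=1.
Step 4. [r1c4∈{4}] r1c4 is down to just 4 ⇒ r1c4=4.
Step 5. [r1c2∈{2}] r1c2 has the single candidate 2. So r1c2=2.
Step 6. [r9c6∈{8}] r9c6's peers cover all but 8 ⇒ r9c6=8.
Step 7. [r6c6∈{6}] r6c6 has the single candidate 6. So r6c6=6.
Step 8. [r3c8∈{2,7}] r3c8 is the only open cell in row 3 admitting 2 ⇒ r3c8=2.
Step 9. [r6c8∈{1,3}] in col 8, 1 fits only at r6c8, so r6c8=1.
Step 10. [r3c7∈{4}] r3c7's peers cover all but 4. So r3c7=4.
Step 11. [r2c4∈{3}] r2c4 has the single candidate 3 ⇒ r2c4=3.
Step 12. [r2c8∈{7}] r2c8 is down to just 7 ⇒ r2c8=7.
Step 13. [r5c2∈{6}] only 6 remains possible at r5c2 ⇒ r5c2=6.
Step 14. [r7c6∈{9}] r7c6 has the single candidate 9, so r7c6=9.
Step 15. [r7c5∈{1}] r7c5 is down to just 1 ⇒ r7c5=1.
Step 16. [r6c9∈{3}] r6c9 has the single candidate 3 ⇒ r6c9=3.
Step 17. [r8c4∈{5}] r8c4 is down to just 5. So r8c4=5.
Step 18. [r3c2∈{3}] r3c2 is down to just 3. So r3c2=3.
Step 19. [r3c3∈{1}] r3c3's peers cover all but 1, so r3c3=1.
Step 20. [r4c3∈{5}] r4c3 has the single candidate 5, so r4c3=5.
Step 21. [r4c7∈{6}] r4c7's peers cover all but 6, so r4c7=6.
Step 22. [r2c1∈{5}] nothing but 5 survives at r2c1 ⇒ r2c1=5.
Step 23. [r3c4∈{8}] r3c4 has the single candidate 8. So r3c4=8.
Step 24. [r5c9∈{7}] r5c9's peers cover all but 7, so r5c9=7.
Step 25. [r7c7∈{8}] r7c7 is down to just 8, so r7c7=8.
Step 26. [r2c7∈{9}] r2c7 is down to just 9, so r2c7=9.
Step 27. [r8c2∈{8}] nothing but 8 survives at r8c2, so r8c2=8.
Step 28. [r6c5∈{8}] r6c5's peers cover all but 8 ⇒ r6c5=8.
Step 29. [r9c8∈{3}] r9c8's peers cover all but 3, so r9c8=3.
Step 30. [r5c4∈{1}] r5c4's peers cover all but 1 ⇒ r5c4=1.
Step 31. [r2c5∈{2}] only 2 remains possible at r2c5 ⇒ r2c5=2.
Step 32. [r4c2∈{9}] r4c2 is down to just 9, so r4c2=9.
Step 33. [r5c6∈{4}] r5c6 is down to just 4 ⇒ r5c6=4.
Step 34. [r2c2∈{4}] r2c2's peers cover all but 4, so r2c2=4.
Step 35. [r3c1∈{7}] r3c1 is down to just 7 ⇒ r3c1=7.
Step 36. [r7c9∈{2}] only 2 remains possible at r7c9. So r7c9=2.
Step 37. [r9c3∈{2}] r9c3 has the single candidate 2, so r9c3=2.
Step 38. [r8c8∈{6}] only 6 remains possible at r8c8. So r8c8=6.
Step 39. [r1c5∈{6}] nothing but 6 survives at r1c5 ⇒ r1c5=6.

Answer: 8 2 9 4 6 7 3 5 1 / 5 4 6 3 2 1 9 7 8 / 7 3 1 8 9 5 4 2 6 / 1 9 5 2 7 3 6 8 4 / 3 6 8 1 5 4 2 9 7 / 2 7 4 9 8 6 5 1 3 / 6 5 3 7 1 9 8 4 2 / 4 8 7 5 3 2 1 6 9 / 9 1 2 6 4 8 7 3 5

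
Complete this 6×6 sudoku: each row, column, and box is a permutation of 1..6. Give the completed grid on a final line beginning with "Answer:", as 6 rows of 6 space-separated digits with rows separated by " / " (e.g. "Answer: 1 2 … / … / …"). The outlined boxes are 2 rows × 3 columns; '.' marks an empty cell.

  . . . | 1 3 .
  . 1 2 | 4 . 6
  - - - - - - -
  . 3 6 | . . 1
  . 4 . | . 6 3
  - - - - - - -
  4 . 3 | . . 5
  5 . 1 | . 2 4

Step 1. [r6c2∈{6}] r6c2 has the single candidate 6. So r6c2=6.
Step 2. [r4c3∈{5}] nothing but 5 survives at r4c3. So r4c3=5.
Step 3. [r3c4∈{2,5}] r3c4 is the only open cell in col 4 admitting 5, so r3c4=5.
Step 4. [r4c1∈{1,2}] in row 4, 1 fits only at r4c1. So r4c1=1.
Step 5. [r1c1∈{6}] r1c1 is down to just 6 ⇒ r1c1=6.
Step 6. [r4c4∈{2}] nothing but 2 survives at r4c4, so r4c4=2.
Step 7. [r5c5∈{1}] r5c5 is down to just 1 ⇒ r5c5=1.
Step 8. [r5c2∈{2}] r5c2 is down to just 2, so r5c2=2.
Step 9. [r5c4∈{6}] only 6 remains possible at r5c4 ⇒ r5c4=6.
Step 10. [r1c6∈{2}] only 2 remains possible at r1c6 ⇒ r1c6=2.
Step 11. [r1c2∈{5}] r1c2 has the single candidate 5. So r1c2=5.
Step 12. [r1c3∈{4}] r1c3 is down to just 4 ⇒ r1c3=4.
Step 13. [r2c5∈{5}] nothing but 5 survives at r2c5. So r2c5=5.
Step 14. [r6c4∈{3}] r6c4's peers cover all but 3 ⇒ r6c4=3.
Step 15. [r2c1∈{3}] r2c1 has the single candidate 3, so r2c1=3.
Step 16. [r3c1∈{2}] only 2 remains possible at r3c1 ⇒ r3c1=2.
Step 17. [r3c5∈{4}] r3c5 is down to just 4 ⇒ r3c5=4.

Answer: 6 5 4 1 3 2 / 3 1 2 4 5 6 / 2 3 6 5 4 1 / 1 4 5 2 6 3 / 4 2 3 6 1 5 / 5 6 1 3 2 4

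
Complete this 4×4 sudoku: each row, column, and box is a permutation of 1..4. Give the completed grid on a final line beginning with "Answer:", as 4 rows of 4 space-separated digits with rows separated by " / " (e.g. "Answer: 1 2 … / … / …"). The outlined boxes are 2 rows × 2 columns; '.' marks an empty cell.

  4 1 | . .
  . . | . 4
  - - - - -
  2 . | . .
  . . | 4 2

Step 1. [r4c2∈{3}] r4c2 is down to just 3. So r4c2=3.
Step 2. [r2c3∈{1,2,3}] in row 2, 1 fits only at r2c3 ⇒ r2c3=1.
Step 3. [r3c3∈{3}] only 3 remains possible at r3c3, so r3c3=3.
Step 4. [r1c3∈{2}] r1c3's peers cover all but 2. So r1c3=2.
Step 5. [r3c4∈{1}] r3c4's peers cover all but 1 ⇒ r3c4=1.
Step 6. [r2c2∈{2}] only 2 remains possible at r2c2 ⇒ r2c2=2.
Step 7. [r3c2∈{4}] r3c2 is down to just 4 ⇒ r3c2=4.
Step 8. [r4c1∈{1}] only 1 remains possible at r4c1 ⇒ r4c1=1.
Step 9. [r2c1∈{3}] only 3 remains possible at r2c1 ⇒ r2c1=3.
Step 10. [r1c4∈{3}] r1c4's peers cover all but 3, so r1c4=3.

Answer: 4 1 2 3 / 3 2 1 4 / 2 4 3 1 / 1 3 4 2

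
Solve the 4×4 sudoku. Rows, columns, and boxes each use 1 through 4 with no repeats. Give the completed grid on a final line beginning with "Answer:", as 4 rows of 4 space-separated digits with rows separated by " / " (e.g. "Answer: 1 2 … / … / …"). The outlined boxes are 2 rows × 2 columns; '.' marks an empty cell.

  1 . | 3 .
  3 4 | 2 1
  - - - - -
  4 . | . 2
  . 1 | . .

Step 1. [r4c4∈{3,4}] across row 4, 3 lands solely at r4c4, so r4c4=3.
Step 2. [r4c3∈{4}] nothing but 4 survives at r4c3, so r4c3=4.
Step 3. [r3c3∈{1}] nothing but 1 survives at r3c3 ⇒ r3c3=1.
Step 4. [r1c4∈{4}] r1c4's peers cover all but 4 ⇒ r1c4=4.
Step 5. [r1c2∈{2}] r1c2 is down to just 2, so r1c2=2.
Step 6. [r3c2∈{3}] r3c2 is down to just 3. So r3c2=3.
Step 7. [r4c1∈{2}] r4c1's peers cover all but 2. So r4c1=2.

Answer: 1 2 3 4 / 3 4 2 1 / 4 3 1 2 / 2 1 4 3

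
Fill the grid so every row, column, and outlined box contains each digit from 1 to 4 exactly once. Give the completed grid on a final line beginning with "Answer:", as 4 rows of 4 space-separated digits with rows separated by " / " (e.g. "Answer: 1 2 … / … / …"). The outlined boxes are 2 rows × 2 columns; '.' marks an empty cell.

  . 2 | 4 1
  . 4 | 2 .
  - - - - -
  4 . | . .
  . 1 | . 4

Step 1. [r4c3∈{3}] r4c3 has the single candidate 3 ⇒ r4c3=3.
Step 2. [r1c1∈{3}] nothing but 3 survives at r1c1. So r1c1=3.
Step 3. [r2c1∈{1}] r2c1 has the single candidate 1 ⇒ r2c1=1.
Step 4. [r4c1∈{2}] r4c1's peers cover all but 2 ⇒ r4c1=2.
Step 5. [r3c4∈{2}] r3c4 has the single candidate 2, so r3c4=2.
Step 6. [r2c4∈{3}] only 3 remains possible at r2c4. So r2c4=3.
Step 7. [r3c3∈{1}] only 1 remains possible at r3c3 ⇒ r3c3=1.
Step 8. [r3c2∈{3}] only 3 remains possible at r3c2, so r3c2=3.

Answer: 3 2 4 1 / 1 4 2 3 / 4 3 1 2 / 2 1 3 4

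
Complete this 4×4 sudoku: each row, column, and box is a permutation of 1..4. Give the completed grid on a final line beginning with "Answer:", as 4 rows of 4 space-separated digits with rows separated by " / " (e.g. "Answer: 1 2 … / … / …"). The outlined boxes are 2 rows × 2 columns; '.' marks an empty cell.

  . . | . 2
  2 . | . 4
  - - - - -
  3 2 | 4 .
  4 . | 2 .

Step 1. [r1c1∈{1}] r1c1's peers cover all but 1 ⇒ r1c1=1.
Step 2. [r2c2∈{3}] r2c2's peers cover all but 3 ⇒ r2c2=3.
Step 3. [r3c4∈{1}] only 1 remains possible at r3c4 ⇒ r3c4=1.
Step 4. [r4c2∈{1}] nothing but 1 survives at r4c2, so r4c2=1.
Step 5. [r4c4∈{3}] r4c4's peers cover all but 3 ⇒ r4c4=3.
Step 6. [r1c3∈{3}] only 3 remains possible at r1c3. So r1c3=3.
Step 7. [r2c3∈{1}] nothing but 1 survives at r2c3 ⇒ r2c3=1.
Step 8. [r1c2∈{4}] r1c2 has the single candidate 4, so r1c2=4.

Answer: 1 4 3 2 / 2 3 1 4 / 3 2 4 1 / 4 1 2 3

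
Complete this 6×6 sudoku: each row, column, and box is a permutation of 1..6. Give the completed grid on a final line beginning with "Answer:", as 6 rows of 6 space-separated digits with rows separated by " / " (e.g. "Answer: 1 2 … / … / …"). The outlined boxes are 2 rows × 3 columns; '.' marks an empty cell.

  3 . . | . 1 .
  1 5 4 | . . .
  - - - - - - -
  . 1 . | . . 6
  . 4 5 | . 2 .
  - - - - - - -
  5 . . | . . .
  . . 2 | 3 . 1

Step 1. [r6c2∈{6}] nothing but 6 survives at r6c2 ⇒ r6c2=6.
Step 2. [r1c6∈{2,4,5}] in col 6, 5 fits only at r1c6 ⇒ r1c6=5.
Step 3. [r5c6∈{2,4}] r5c6 is the only open cell in col 6 admitting 4, so r5c6=4.
Step 4. [r5c4∈{2,6}] row 5 places 2 nowhere but r5c4 ⇒ r5c4=2.
Step 5. [r3c5∈{3,4,5}] col 5 places 4 nowhere but r3c5. So r3c5=4.
Step 6. [r2c4∈{6}] r2c4 is down to just 6, so r2c4=6.
Step 7. [r2c5∈{3}] r2c5 has the single candidate 3. So r2c5=3.
Step 8. [r3c3∈{3}] nothing but 3 survives at r3c3, so r3c3=3.
Step 9. [r3c4∈{5}] only 5 remains possible at r3c4, so r3c4=5.
Step 10. [r5c5∈{6}] nothing but 6 survives at r5c5 ⇒ r5c5=6.
Step 11. [r2c6∈{2}] r2c6 has the single candidate 2. So r2c6=2.
Step 12. [r1c3∈{6}] nothing but 6 survives at r1c3. So r1c3=6.
Step 13. [r4c1∈{6}] r4c1 has the single candidate 6. So r4c1=6.
Step 14. [r1c2∈{2}] r1c2's peers cover all but 2, so r1c2=2.
Step 15. [r1c4∈{4}] r1c4 is down to just 4, so r1c4=4.
Step 16. [r4c4∈{1}] nothing but 1 survives at r4c4. So r4c4=1.
Step 17. [r4c6∈{3}] r4c6 has the single candidate 3. So r4c6=3.
Step 18. [r6c1∈{4}] only 4 remains possible at r6c1 ⇒ r6c1=4.
Step 19. [r5c2∈{3}] r5c2's peers cover all but 3, so r5c2=3.
Step 20. [r3c1∈{2}] nothing but 2 survives at r3c1, so r3c1=2.
Step 21. [r5c3∈{1}] r5c3 is down to just 1, so r5c3=1.
Step 22. [r6c5∈{5}] r6c5 is down to just 5 ⇒ r6c5=5.

Answer: 3 2 6 4 1 5 / 1 5 4 6 3 2 / 2 1 3 5 4 6 / 6 4 5 1 2 3 / 5 3 1 2 6 4 / 4 6 2 3 5 1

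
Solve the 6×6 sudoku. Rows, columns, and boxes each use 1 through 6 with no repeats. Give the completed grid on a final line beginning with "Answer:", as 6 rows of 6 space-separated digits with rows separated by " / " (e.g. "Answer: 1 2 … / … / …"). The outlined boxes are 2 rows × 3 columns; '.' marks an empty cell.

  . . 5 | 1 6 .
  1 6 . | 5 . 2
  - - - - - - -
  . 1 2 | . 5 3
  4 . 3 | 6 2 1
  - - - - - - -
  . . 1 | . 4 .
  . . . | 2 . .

Step 1. [r6c3∈{4,6}] across col 3, 6 lands solely at r6c3 ⇒ r6c3=6.
Step 2. [r6c2∈{3,4,5}] 4 has one home in row 6: r6c2. So r6c2=4.
Step 3. [r5c4∈{3}] nothing but 3 survives at r5c4, so r5c4=3.
Step 4. [r6c6∈{5}] r6c6 is down to just 5, so r6c6=5.
Step 5. [r1c2∈{2,3}] in col 2, 3 fits only at r1c2 ⇒ r1c2=3.
Step 6. [r5c1∈{2,5}] in col 1, 5 fits only at r5c1 ⇒ r5c1=5.
Step 7. [r1c1∈{2}] r1c1 has the single candidate 2 ⇒ r1c1=2.
Step 8. [r1c6∈{4}] r1c6's peers cover all but 4 ⇒ r1c6=4.
Step 9. [r2c3∈{4}] r2c3's peers cover all but 4. So r2c3=4.
Step 10. [r6c1∈{3}] r6c1 is down to just 3, so r6c1=3.
Step 11. [r3c1∈{6}] nothing but 6 survives at r3c1, so r3c1=6.
Step 12. [r5c6∈{6}] r5c6 is down to just 6 ⇒ r5c6=6.
Step 13. [r3c4∈{4}] r3c4 has the single candidate 4 ⇒ r3c4=4.
Step 14. [r2c5∈{3}] only 3 remains possible at r2c5, so r2c5=3.
Step 15. [r4c2∈{5}] r4c2's peers cover all but 5, so r4c2=5.
Step 16. [r6c5∈{1}] only 1 remains possible at r6c5. So r6c5=1.
Step 17. [r5c2∈{2}] only 2 remains possible at r5c2. So r5c2=2.

Answer: 2 3 5 1 6 4 / 1 6 4 5 3 2 / 6 1 2 4 5 3 / 4 5 3 6 2 1 / 5 2 1 3 4 6 / 3 4 6 2 1 5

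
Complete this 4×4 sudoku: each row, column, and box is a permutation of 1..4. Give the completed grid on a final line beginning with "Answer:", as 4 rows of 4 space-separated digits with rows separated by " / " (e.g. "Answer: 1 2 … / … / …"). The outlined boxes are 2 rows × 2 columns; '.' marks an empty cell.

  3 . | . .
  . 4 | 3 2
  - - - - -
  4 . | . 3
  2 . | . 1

Step 1. [r1c3∈{1,4}] 1 has one home in col 3: r1c3, so r1c3=1.
Step 2. [r3c3∈{2}] r3c3 is down to just 2. So r3c3=2.
Step 3. [r4c2∈{3}] nothing but 3 survives at r4c2, so r4c2=3.
Step 4. [r4c3∈{4}] r4c3 has the single candidate 4 ⇒ r4c3=4.
Step 5. [r3c2∈{1}] only 1 remains possible at r3c2, so r3c2=1.
Step 6. [r1c4∈{4}] r1c4's peers cover all but 4. So r1c4=4.
Step 7. [r2c1∈{1}] r2c1 is down to just 1, so r2c1=1.
Step 8. [r1c2∈{2}] only 2 remains possible at r1c2 ⇒ r1c2=2.

Answer: 3 2 1 4 / 1 4 3 2 / 4 1 2 3 / 2 3 4 1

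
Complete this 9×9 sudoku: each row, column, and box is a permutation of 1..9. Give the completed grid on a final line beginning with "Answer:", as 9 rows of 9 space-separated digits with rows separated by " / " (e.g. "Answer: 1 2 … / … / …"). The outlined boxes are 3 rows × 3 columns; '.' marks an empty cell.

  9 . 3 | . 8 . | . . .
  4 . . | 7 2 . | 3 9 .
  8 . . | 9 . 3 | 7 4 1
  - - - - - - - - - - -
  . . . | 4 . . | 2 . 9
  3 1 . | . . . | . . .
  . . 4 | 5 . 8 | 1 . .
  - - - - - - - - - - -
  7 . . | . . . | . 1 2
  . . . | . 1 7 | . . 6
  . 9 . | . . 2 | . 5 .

Step 1. [r5c3∈{2,5,6,7,8,9}] 9 has one home in col 3: r5c3. So r5c3=9.
Step 2. [r5c6∈{6}] r5c6 has the single candidate 6 ⇒ r5c6=6.
Step 3. [r4c3∈{5,6,7,8}] 7 has one home in col 3: r4c3 ⇒ r4c3=7.
Step 4. [r4c2∈{5,6,8}] 8 has one home in box 4: r4c2, so r4c2=8.
Step 5. [r1c9∈{5}] r1c9 is down to just 5. So r1c9=5.
Step 6. [r9c9∈{3,4,7,8}] 7 has one home in row 9: r9c9. So r9c9=7.
Step 7. [r8c8∈{3,8}] 3 has one home in box 9: r8c8. So r8c8=3.
Step 8. [r7c2∈{3,4,5,6}] across col 2, 3 lands solely at r7c2 ⇒ r7c2=3.
Step 9. [r7c6∈{4,5,9}] across col 6, 9 lands solely at r7c6. So r7c6=9.
Step 10. [r2c3∈{1,5,6}] 1 has one home in box 1: r2c3 ⇒ r2c3=1.
Step 11. [r2c2∈{5,6}] row 2 places 6 nowhere but r2c2. So r2c2=6.
Step 12. [r3c5∈{5,6}] r3c5 is the only open cell in row 3 admitting 6, so r3c5=6.
Step 13. [r6c2∈{2}] only 2 remains possible at r6c2, so r6c2=2.
Step 14. [r8c4∈{8}] r8c4 is down to just 8 ⇒ r8c4=8.
Step 15. [r4c8∈{6}] nothing but 6 survives at r4c8 ⇒ r4c8=6.
Step 16. [r5c8∈{7,8}] col 8 places 8 nowhere but r5c8 ⇒ r5c8=8.
Step 17. [r7c5∈{4,5}] r7c5 is the only open cell in col 5 admitting 5 ⇒ r7c5=5.
Step 18. [r7c7∈{4,8}] across row 7, 4 lands solely at r7c7. So r7c7=4.
Step 19. [r3c2∈{5}] r3c2's peers cover all but 5 ⇒ r3c2=5.
Step 20. [r9c4∈{3,6}] across col 4, 3 lands solely at r9c4. So r9c4=3.
Step 21. [r7c3∈{6,8}] across row 7, 8 lands solely at r7c3 ⇒ r7c3=8.
Step 22. [r6c5∈{3,7,9}] across row 6, 9 lands solely at r6c5. So r6c5=9.
Step 23. [r8c3∈{2,5}] in col 3, 5 fits only at r8c3, so r8c3=5.
Step 24. [r9c1∈{1,6}] r9c1 is the only open cell in row 9 admitting 1. So r9c1=1.
Step 25. [r4c6∈{1}] r4c6 is down to just 1 ⇒ r4c6=1.
Step 26. [r8c1∈{2}] nothing but 2 survives at r8c1. So r8c1=2.
Step 27. [r4c1∈{5}] only 5 remains possible at r4c1, so r4c1=5.
Step 28. [r9c3∈{6}] only 6 remains possible at r9c3. So r9c3=6.
Step 29. [r8c2∈{4}] r8c2's peers cover all but 4, so r8c2=4.
Step 30. [r1c6∈{4}] r1c6's peers cover all but 4 ⇒ r1c6=4.
Step 31. [r6c8∈{7}] nothing but 7 survives at r6c8. So r6c8=7.
Step 32. [r1c8∈{2}] r1c8 has the single candidate 2, so r1c8=2.
Step 33. [r1c2∈{7}] r1c2's peers cover all but 7. So r1c2=7.
Step 34. [r9c5∈{4}] r9c5 has the single candidate 4. So r9c5=4.
Step 35. [r6c1∈{6}] r6c1 has the single candidate 6 ⇒ r6c1=6.
Step 36. [r5c9∈{4}] r5c9 is down to just 4. So r5c9=4.
Step 37. [r5c7∈{5}] r5c7 is down to just 5. So r5c7=5.
Step 38. [r1c4∈{1}] only 1 remains possible at r1c4 ⇒ r1c4=1.
Step 39. [r5c4∈{2}] r5c4 is down to just 2, so r5c4=2.
Step 40. [r1c7∈{6}] r1c7's peers cover all but 6 ⇒ r1c7=6.
Step 41. [r8c7∈{9}] nothing but 9 survives at r8c7. So r8c7=9.
Step 42. [r3c3∈{2}] r3c3 has the single candidate 2, so r3c3=2.
Step 43. [r4c5∈{3}] r4c5 is down to just 3 ⇒ r4c5=3.
Step 44. [r2c9∈{8}] only 8 remains possible at r2c9. So r2c9=8.
Step 45. [r9c7∈{8}] nothing but 8 survives at r9c7, so r9c7=8.
Step 46. [r5c5∈{7}] r5c5's peers cover all but 7 ⇒ r5c5=7.
Step 47. [r2c6∈{5}] r2c6 has the single candidate 5. So r2c6=5.
Step 48. [r7c4∈{6}] only 6 remains possible at r7c4, so r7c4=6.
Step 49. [r6c9∈{3}] nothing but 3 survives at r6c9, so r6c9=3.

Answer: 9 7 3 1 8 4 6 2 5 / 4 6 1 7 2 5 3 9 8 / 8 5 2 9 6 3 7 4 1 / 5 8 7 4 3 1 2 6 9 / 3 1 9 2 7 6 5 8 4 / 6 2 4 5 9 8 1 7 3 / 7 3 8 6 5 9 4 1 2 / 2 4 5 8 1 7 9 3 6 / 1 9 6 3 4 2 8 5 7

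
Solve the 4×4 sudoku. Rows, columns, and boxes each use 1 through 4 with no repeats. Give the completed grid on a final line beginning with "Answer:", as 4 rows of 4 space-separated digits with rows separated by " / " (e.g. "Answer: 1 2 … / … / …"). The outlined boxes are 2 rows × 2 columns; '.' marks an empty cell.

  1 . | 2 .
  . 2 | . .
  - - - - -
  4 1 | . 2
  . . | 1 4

Step 1. [r2c1∈{3}] r2c1's peers cover all but 3, so r2c1=3.
Step 2. [r4c1∈{2}] r4c1's peers cover all but 2, so r4c1=2.
Step 3. [r1c4∈{3}] only 3 remains possible at r1c4, so r1c4=3.
Step 4. [r1c2∈{4}] r1c2 has the single candidate 4 ⇒ r1c2=4.
Step 5. [r3c3∈{3}] r3c3's peers cover all but 3 ⇒ r3c3=3.
Step 6. [r2c4∈{1}] nothing but 1 survives at r2c4. So r2c4=1.
Step 7. [r2c3∈{4}] only 4 remains possible at r2c3, so r2c3=4.
Step 8. [r4c2∈{3}] r4c2's peers cover all but 3 ⇒ r4c2=3.

Answer: 1 4 2 3 / 3 2 4 1 / 4 1 3 2 / 2 3 1 4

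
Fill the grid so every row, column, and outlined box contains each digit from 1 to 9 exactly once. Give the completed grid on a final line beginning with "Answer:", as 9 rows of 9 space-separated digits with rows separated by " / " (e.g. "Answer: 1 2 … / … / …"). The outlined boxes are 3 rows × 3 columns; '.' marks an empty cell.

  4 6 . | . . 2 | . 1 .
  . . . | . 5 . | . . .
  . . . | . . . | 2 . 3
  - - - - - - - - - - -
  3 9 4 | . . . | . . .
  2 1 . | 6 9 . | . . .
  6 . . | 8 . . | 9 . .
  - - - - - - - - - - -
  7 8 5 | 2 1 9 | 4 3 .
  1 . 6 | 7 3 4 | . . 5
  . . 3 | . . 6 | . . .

Step 1. [r6c3∈{7}] r6c3's peers cover all but 7. So r6c3=7.
Step 2. [r8c7∈{8}] nothing but 8 survives at r8c7, so r8c7=8.
Step 3. [r8c8∈{2,9}] r8c8 is the only open cell in row 8 admitting 9, so r8c8=9.
Step 4. [r5c3∈{8}] r5c3's peers cover all but 8, so r5c3=8.
Step 5. [r1c3∈{9}] r1c3 has the single candidate 9, so r1c3=9.
Step 6. [r2c9∈{4,6,7,8,9}] r2c9 is the only open cell in col 9 admitting 9, so r2c9=9.
Step 7. [r6c6∈{1,3,5}] in row 6, 3 fits only at r6c6. So r6c6=3.
Step 8. [r6c9∈{1,2,4}] in row 6, 1 fits only at r6c9. So r6c9=1.
Step 9. [r3c5∈{4,6,7,8}] r3c5 is the only open cell in col 5 admitting 6 ⇒ r3c5=6.
Step 10. [r1c7∈{5,7}] across row 1, 5 lands solely at r1c7 ⇒ r1c7=5.
Step 11. [r3c3∈{1}] r3c3 has the single candidate 1. So r3c3=1.
Step 12. [r5c9∈{4,7}] in col 9, 4 fits only at r5c9 ⇒ r5c9=4.
Step 13. [r2c1∈{8}] r2c1 has the single candidate 8, so r2c1=8.
Step 14. [r3c6∈{7,8}] r3c6 is the only open cell in col 6 admitting 8, so r3c6=8.
Step 15. [r4c8∈{2,5,6,7,8}] col 8 places 8 nowhere but r4c8, so r4c8=8.
Step 16. [r1c5∈{7}] r1c5's peers cover all but 7. So r1c5=7.
Step 17. [r2c2∈{2,3,7}] col 2 places 3 nowhere but r2c2 ⇒ r2c2=3.
Step 18. [r2c8∈{4,6,7}] r2c8 is the only open cell in col 8 admitting 6 ⇒ r2c8=6.
Step 19. [r2c7∈{7}] r2c7's peers cover all but 7, so r2c7=7.
Step 20. [r2c6∈{1}] r2c6's peers cover all but 1, so r2c6=1.
Step 21. [r4c5∈{2}] only 2 remains possible at r4c5. So r4c5=2.
Step 22. [r9c9∈{2,7}] across col 9, 2 lands solely at r9c9 ⇒ r9c9=2.
Step 23. [r4c9∈{6,7}] across col 9, 7 lands solely at r4c9. So r4c9=7.
Step 24. [r4c6∈{5}] nothing but 5 survives at r4c6 ⇒ r4c6=5.
Step 25. [r6c2∈{5}] only 5 remains possible at r6c2. So r6c2=5.
Step 26. [r2c4∈{4}] r2c4 has the single candidate 4, so r2c4=4.
Step 27. [r3c8∈{4}] nothing but 4 survives at r3c8 ⇒ r3c8=4.
Step 28. [r9c2∈{4}] r9c2's peers cover all but 4, so r9c2=4.
Step 29. [r6c8∈{2}] r6c8's peers cover all but 2, so r6c8=2.
Step 30. [r9c5∈{8}] r9c5 has the single candidate 8 ⇒ r9c5=8.
Step 31. [r9c7∈{1}] nothing but 1 survives at r9c7, so r9c7=1.
Step 32. [r4c7∈{6}] nothing but 6 survives at r4c7, so r4c7=6.
Step 33. [r3c4∈{9}] r3c4 has the single candidate 9. So r3c4=9.
Step 34. [r9c1∈{9}] r9c1 is down to just 9 ⇒ r9c1=9.
Step 35. [r7c9∈{6}] only 6 remains possible at r7c9, so r7c9=6.
Step 36. [r4c4∈{1}] nothing but 1 survives at r4c4, so r4c4=1.
Step 37. [r5c6∈{7}] only 7 remains possible at r5c6, so r5c6=7.
Step 38. [r3c2∈{7}] r3c2's peers cover all but 7 ⇒ r3c2=7.
Step 39. [r1c4∈{3}] r1c4 has the single candidate 3. So r1c4=3.
Step 40. [r2c3∈{2}] nothing but 2 survives at r2c3. So r2c3=2.
Step 41. [r9c4∈{5}] only 5 remains possible at r9c4. So r9c4=5.
Step 42. [r8c2∈{2}] r8c2's peers cover all but 2 ⇒ r8c2=2.
Step 43. [r6c5∈{4}] r6c5 is down to just 4. So r6c5=4.
Step 44. [r5c7∈{3}] r5c7 is down to just 3 ⇒ r5c7=3.
Step 45. [r1c9∈{8}] nothing but 8 survives at r1c9. So r1c9=8.
Step 46. [r5c8∈{5}] r5c8's peers cover all but 5, so r5c8=5.
Step 47. [r9c8∈{7}] r9c8's peers cover all but 7, so r9c8=7.
Step 48. [r3c1∈{5}] r3c1 is down to just 5 ⇒ r3c1=5.

Answer: 4 6 9 3 7 2 5 1 8 / 8 3 2 4 5 1 7 6 9 / 5 7 1 9 6 8 2 4 3 / 3 9 4 1 2 5 6 8 7 / 2 1 8 6 9 7 3 5 4 / 6 5 7 8 4 3 9 2 1 / 7 8 5 2 1 9 4 3 6 / 1 2 6 7 3 4 8 9 5 / 9 4 3 5 8 6 1 7 2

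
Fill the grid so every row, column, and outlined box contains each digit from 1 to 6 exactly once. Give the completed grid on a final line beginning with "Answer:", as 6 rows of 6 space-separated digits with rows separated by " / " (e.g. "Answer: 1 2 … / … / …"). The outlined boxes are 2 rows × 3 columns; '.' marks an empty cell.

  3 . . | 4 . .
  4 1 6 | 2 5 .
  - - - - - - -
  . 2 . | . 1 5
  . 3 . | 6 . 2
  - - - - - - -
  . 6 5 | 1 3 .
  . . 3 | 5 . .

Step 1. [r6c5∈{2,4,6}] in col 5, 2 fits only at r6c5 ⇒ r6c5=2.
Step 2. [r4c3∈{1,4}] across col 3, 1 lands solely at r4c3, so r4c3=1.
Step 3. [r6c6∈{4,6}] across row 6, 6 lands solely at r6c6. So r6c6=6.
Step 4. [r5c1∈{2}] only 2 remains possible at r5c1 ⇒ r5c1=2.
Step 5. [r6c2∈{4}] nothing but 4 survives at r6c2. So r6c2=4.
Step 6. [r3c1∈{6}] nothing but 6 survives at r3c1 ⇒ r3c1=6.
Step 7. [r3c3∈{4}] r3c3 has the single candidate 4. So r3c3=4.
Step 8. [r2c6∈{3}] r2c6's peers cover all but 3, so r2c6=3.
Step 9. [r4c5∈{4}] nothing but 4 survives at r4c5. So r4c5=4.
Step 10. [r1c6∈{1}] r1c6 is down to just 1 ⇒ r1c6=1.
Step 11. [r1c5∈{6}] only 6 remains possible at r1c5 ⇒ r1c5=6.
Step 12. [r1c3∈{2}] r1c3 has the single candidate 2 ⇒ r1c3=2.
Step 13. [r1c2∈{5}] only 5 remains possible at r1c2 ⇒ r1c2=5.
Step 14. [r6c1∈{1}] r6c1's peers cover all but 1 ⇒ r6c1=1.
Step 15. [r3c4∈{3}] r3c4 is down to just 3, so r3c4=3.
Step 16. [r5c6∈{4}] r5c6 is down to just 4 ⇒ r5c6=4.
Step 17. [r4c1∈{5}] nothing but 5 survives at r4c1 ⇒ r4c1=5.

Answer: 3 5 2 4 6 1 / 4 1 6 2 5 3 / 6 2 4 3 1 5 / 5 3 1 6 4 2 / 2 6 5 1 3 4 / 1 4 3 5 2 6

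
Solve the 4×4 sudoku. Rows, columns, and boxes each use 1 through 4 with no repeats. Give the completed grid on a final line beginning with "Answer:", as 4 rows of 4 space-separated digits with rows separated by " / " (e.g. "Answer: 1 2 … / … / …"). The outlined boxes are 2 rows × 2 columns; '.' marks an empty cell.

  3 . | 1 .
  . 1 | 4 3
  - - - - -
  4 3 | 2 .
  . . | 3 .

Step 1. [r4c1∈{1,2}] 1 has one home in col 1: r4c1, so r4c1=1.
Step 2. [r1c2∈{2,4}] row 1 places 4 nowhere but r1c2 ⇒ r1c2=4.
Step 3. [r1c4∈{2}] only 2 remains possible at r1c4. So r1c4=2.
Step 4. [r4c2∈{2}] r4c2's peers cover all but 2. So r4c2=2.
Step 5. [r2c1∈{2}] only 2 remains possible at r2c1. So r2c1=2.
Step 6. [r4c4∈{4}] r4c4's peers cover all but 4. So r4c4=4.
Step 7. [r3c4∈{1}] r3c4 has the single candidate 1 ⇒ r3c4=1.

Answer: 3 4 1 2 / 2 1 4 3 / 4 3 2 1 / 1 2 3 4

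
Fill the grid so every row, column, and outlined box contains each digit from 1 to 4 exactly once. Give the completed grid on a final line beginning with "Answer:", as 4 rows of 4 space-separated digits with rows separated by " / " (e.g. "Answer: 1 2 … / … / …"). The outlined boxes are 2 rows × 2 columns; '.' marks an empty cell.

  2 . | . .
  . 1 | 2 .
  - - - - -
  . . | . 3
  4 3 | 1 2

Step 1. [r2c4∈{4}] nothing but 4 survives at r2c4, so r2c4=4.
Step 2. [r3c1∈{1}] r3c1 has the single candidate 1. So r3c1=1.
Step 3. [r1c4∈{1}] r1c4 is down to just 1 ⇒ r1c4=1.
Step 4. [r3c2∈{2}] r3c2 has the single candidate 2. So r3c2=2.
Step 5. [r2c1∈{3}] r2c1 has the single candidate 3 ⇒ r2c1=3.
Step 6. [r3c3∈{4}] r3c3's peers cover all but 4. So r3c3=4.
Step 7. [r1c2∈{4}] r1c2's peers cover all but 4, so r1c2=4.
Step 8. [r1c3∈{3}] r1c3's peers cover all but 3 ⇒ r1c3=3.

Answer: 2 4 3 1 / 3 1 2 4 / 1 2 4 3 / 4 3 1 2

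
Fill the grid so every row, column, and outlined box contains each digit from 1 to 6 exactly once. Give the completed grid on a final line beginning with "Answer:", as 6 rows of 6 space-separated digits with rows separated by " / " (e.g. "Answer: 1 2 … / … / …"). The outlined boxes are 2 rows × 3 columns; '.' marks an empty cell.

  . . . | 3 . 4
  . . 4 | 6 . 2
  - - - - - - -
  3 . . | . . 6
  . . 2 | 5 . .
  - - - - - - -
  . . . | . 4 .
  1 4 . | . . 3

Step 1. [r2c1∈{5}] r2c1 is down to just 5 ⇒ r2c1=5.
Step 2. [r4c6∈{1}] only 1 remains possible at r4c6. So r4c6=1.
Step 3. [r4c2∈{6}] r4c2 is down to just 6, so r4c2=6.
Step 4. [r6c4∈{2}] r6c4 is down to just 2, so r6c4=2.
Step 5. [r5c6∈{5}] r5c6 has the single candidate 5, so r5c6=5.
Step 6. [r3c2∈{1,5}] col 2 places 5 nowhere but r3c2, so r3c2=5.
Step 7. [r2c5∈{1}] r2c5's peers cover all but 1. So r2c5=1.
Step 8. [r1c2∈{1,2}] 1 has one home in col 2: r1c2. So r1c2=1.
Step 9. [r1c3∈{6}] r1c3 has the single candidate 6, so r1c3=6.
Step 10. [r5c2∈{2,3}] 2 has one home in col 2: r5c2. So r5c2=2.
Step 11. [r3c3∈{1}] r3c3 is down to just 1, so r3c3=1.
Step 12. [r4c1∈{4}] r4c1 has the single candidate 4, so r4c1=4.
Step 13. [r1c5∈{5}] nothing but 5 survives at r1c5. So r1c5=5.
Step 14. [r4c5∈{3}] only 3 remains possible at r4c5, so r4c5=3.
Step 15. [r5c1∈{6}] r5c1's peers cover all but 6, so r5c1=6.
Step 16. [r5c3∈{3}] r5c3's peers cover all but 3, so r5c3=3.
Step 17. [r5c4∈{1}] r5c4's peers cover all but 1. So r5c4=1.
Step 18. [r3c4∈{4}] r3c4's peers cover all but 4, so r3c4=4.
Step 19. [r2c2∈{3}] r2c2 has the single candidate 3, so r2c2=3.
Step 20. [r6c5∈{6}] only 6 remains possible at r6c5. So r6c5=6.
Step 21. [r1c1∈{2}] r1c1's peers cover all but 2 ⇒ r1c1=2.
Step 22. [r6c3∈{5}] r6c3's peers cover all but 5 ⇒ r6c3=5.
Step 23. [r3c5∈{2}] only 2 remains possible at r3c5 ⇒ r3c5=2.

Answer: 2 1 6 3 5 4 / 5 3 4 6 1 2 / 3 5 1 4 2 6 / 4 6 2 5 3 1 / 6 2 3 1 4 5 / 1 4 5 2 6 3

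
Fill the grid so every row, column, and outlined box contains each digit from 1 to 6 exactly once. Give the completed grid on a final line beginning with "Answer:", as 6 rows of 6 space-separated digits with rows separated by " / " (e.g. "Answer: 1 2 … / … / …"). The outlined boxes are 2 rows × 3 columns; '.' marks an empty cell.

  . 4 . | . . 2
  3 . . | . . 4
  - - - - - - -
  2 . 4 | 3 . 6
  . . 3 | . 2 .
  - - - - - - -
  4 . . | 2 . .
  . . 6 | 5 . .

Step 1. [r6c1∈{1}] r6c1 has the single candidate 1, so r6c1=1.
Step 2. [r1c5∈{1,3,5,6}] 3 has one home in row 1: r1c5. So r1c5=3.
Step 3. [r2c5∈{1,5,6}] r2c5 is the only open cell in box 2 admitting 5. So r2c5=5.
Step 4. [r3c5∈{1}] r3c5 has the single candidate 1, so r3c5=1.
Step 5. [r3c2∈{5}] r3c2 is down to just 5 ⇒ r3c2=5.
Step 6. [r4c1∈{6}] nothing but 6 survives at r4c1 ⇒ r4c1=6.
Step 7. [r2c2∈{1,2,6}] col 2 places 6 nowhere but r2c2, so r2c2=6.
Step 8. [r5c2∈{3}] only 3 remains possible at r5c2. So r5c2=3.
Step 9. [r2c4∈{1}] r2c4 is down to just 1. So r2c4=1.
Step 10. [r5c3∈{5}] only 5 remains possible at r5c3. So r5c3=5.
Step 11. [r4c6∈{5}] r4c6 is down to just 5, so r4c6=5.
Step 12. [r6c6∈{3}] r6c6 has the single candidate 3 ⇒ r6c6=3.
Step 13. [r6c2∈{2}] r6c2 has the single candidate 2 ⇒ r6c2=2.
Step 14. [r5c6∈{1}] r5c6 is down to just 1. So r5c6=1.
Step 15. [r4c4∈{4}] r4c4 has the single candidate 4, so r4c4=4.
Step 16. [r4c2∈{1}] r4c2 has the single candidate 1. So r4c2=1.
Step 17. [r6c5∈{4}] r6c5 has the single candidate 4 ⇒ r6c5=4.
Step 18. [r2c3∈{2}] r2c3 has the single candidate 2. So r2c3=2.
Step 19. [r1c3∈{1}] r1c3 has the single candidate 1, so r1c3=1.
Step 20. [r1c4∈{6}] only 6 remains possible at r1c4, so r1c4=6.
Step 21. [r5c5∈{6}] only 6 remains possible at r5c5, so r5c5=6.
Step 22. [r1c1∈{5}] r1c1 has the single candidate 5 ⇒ r1c1=5.

Answer: 5 4 1 6 3 2 / 3 6 2 1 5 4 / 2 5 4 3 1 6 / 6 1 3 4 2 5 / 4 3 5 2 6 1 / 1 2 6 5 4 3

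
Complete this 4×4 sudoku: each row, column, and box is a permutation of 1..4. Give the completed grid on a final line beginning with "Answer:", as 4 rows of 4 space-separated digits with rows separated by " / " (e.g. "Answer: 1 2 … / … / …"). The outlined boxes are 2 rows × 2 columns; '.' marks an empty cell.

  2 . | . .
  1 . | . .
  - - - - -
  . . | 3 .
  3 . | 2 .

Step 1. [r2c3∈{4}] r2c3 is down to just 4 ⇒ r2c3=4.
Step 2. [r1c2∈{3,4}] across row 1, 4 lands solely at r1c2. So r1c2=4.
Step 3. [r1c4∈{1,3}] across row 1, 3 lands solely at r1c4 ⇒ r1c4=3.
Step 4. [r4c4∈{1,4}] 4 has one home in row 4: r4c4, so r4c4=4.
Step 5. [r3c2∈{1,2}] in row 3, 2 fits only at r3c2 ⇒ r3c2=2.
Step 6. [r2c2∈{3}] only 3 remains possible at r2c2, so r2c2=3.
Step 7. [r2c4∈{2}] only 2 remains possible at r2c4 ⇒ r2c4=2.
Step 8. [r3c1∈{4}] r3c1 has the single candidate 4, so r3c1=4.
Step 9. [r3c4∈{1}] r3c4's peers cover all but 1, so r3c4=1.
Step 10. [r1c3∈{1}] r1c3 has the single candidate 1, so r1c3=1.
Step 11. [r4c2∈{1}] nothing but 1 survives at r4c2. So r4c2=1.

Answer: 2 4 1 3 / 1 3 4 2 / 4 2 3 1 / 3 1 2 4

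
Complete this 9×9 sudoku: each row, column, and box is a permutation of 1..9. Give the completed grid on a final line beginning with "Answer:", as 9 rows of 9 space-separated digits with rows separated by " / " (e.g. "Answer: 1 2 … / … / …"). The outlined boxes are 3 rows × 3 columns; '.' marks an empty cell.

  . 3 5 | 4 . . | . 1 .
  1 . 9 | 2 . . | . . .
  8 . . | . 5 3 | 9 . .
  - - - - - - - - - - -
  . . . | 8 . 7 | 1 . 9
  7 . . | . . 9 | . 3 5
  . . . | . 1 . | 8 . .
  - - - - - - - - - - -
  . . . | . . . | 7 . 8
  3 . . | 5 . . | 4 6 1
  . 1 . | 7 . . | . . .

Step 1. [r5c4∈{6}] r5c4 is down to just 6. So r5c4=6.
Step 2. [r6c9∈{2,4,6,7}] r6c9 is the only open cell in box 6 admitting 6. So r6c9=6.
Step 3. [r7c4∈{1,3,9}] across col 4, 9 lands solely at r7c4. So r7c4=9.
Step 4. [r5c7∈{2}] only 2 remains possible at r5c7. So r5c7=2.
Step 5. [r4c8∈{4}] r4c8's peers cover all but 4 ⇒ r4c8=4.
Step 6. [r7c5∈{2,3,4,6}] row 7 places 3 nowhere but r7c5. So r7c5=3.
Step 7. [r4c5∈{2}] r4c5 has the single candidate 2. So r4c5=2.
Step 8. [r8c5∈{8}] r8c5 has the single candidate 8. So r8c5=8.
Step 9. [r1c7∈{6}] only 6 remains possible at r1c7. So r1c7=6.
Step 10. [r1c1∈{2}] r1c1 has the single candidate 2 ⇒ r1c1=2.
Step 11. [r1c9∈{7}] only 7 remains possible at r1c9 ⇒ r1c9=7.
Step 12. [r8c6∈{2}] only 2 remains possible at r8c6. So r8c6=2.
Step 13. [r9c3∈{2,4,6,8}] r9c3 is the only open cell in row 9 admitting 8, so r9c3=8.
Step 14. [r5c5∈{4}] only 4 remains possible at r5c5. So r5c5=4.
Step 15. [r9c5∈{6}] r9c5's peers cover all but 6. So r9c5=6.
Step 16. [r8c2∈{7,9}] 9 has one home in row 8: r8c2 ⇒ r8c2=9.
Step 17. [r3c8∈{2}] r3c8 is down to just 2. So r3c8=2.
Step 18. [r7c8∈{5}] r7c8 has the single candidate 5. So r7c8=5.
Step 19. [r9c1∈{4,5}] across row 9, 5 lands solely at r9c1. So r9c1=5.
Step 20. [r4c1∈{6}] r4c1's peers cover all but 6, so r4c1=6.
Step 21. [r7c1∈{4}] r7c1's peers cover all but 4. So r7c1=4.
Step 22. [r3c9∈{4}] nothing but 4 survives at r3c9, so r3c9=4.
Step 23. [r2c2∈{4,6,7}] r2c2 is the only open cell in row 2 admitting 4 ⇒ r2c2=4.
Step 24. [r6c3∈{2,3,4}] 4 has one home in row 6: r6c3. So r6c3=4.
Step 25. [r7c3∈{2,6}] across col 3, 2 lands solely at r7c3 ⇒ r7c3=2.
Step 26. [r3c2∈{6,7}] across col 2, 7 lands solely at r3c2 ⇒ r3c2=7.
Step 27. [r2c9∈{3}] r2c9's peers cover all but 3 ⇒ r2c9=3.
Step 28. [r2c8∈{8}] r2c8 is down to just 8, so r2c8=8.
Step 29. [r4c2∈{5}] only 5 remains possible at r4c2, so r4c2=5.
Step 30. [r2c6∈{6}] nothing but 6 survives at r2c6, so r2c6=6.
Step 31. [r1c5∈{9}] r1c5's peers cover all but 9. So r1c5=9.
Step 32. [r2c5∈{7}] nothing but 7 survives at r2c5. So r2c5=7.
Step 33. [r5c3∈{1}] r5c3 is down to just 1, so r5c3=1.
Step 34. [r3c3∈{6}] nothing but 6 survives at r3c3. So r3c3=6.
Step 35. [r9c6∈{4}] r9c6 has the single candidate 4 ⇒ r9c6=4.
Step 36. [r1c6∈{8}] r1c6 is down to just 8. So r1c6=8.
Step 37. [r9c9∈{2}] r9c9's peers cover all but 2. So r9c9=2.
Step 38. [r6c8∈{7}] r6c8 has the single candidate 7, so r6c8=7.
Step 39. [r9c7∈{3}] r9c7 has the single candidate 3. So r9c7=3.
Step 40. [r5c2∈{8}] only 8 remains possible at r5c2, so r5c2=8.
Step 41. [r8c3∈{7}] nothing but 7 survives at r8c3, so r8c3=7.
Step 42. [r6c2∈{2}] r6c2's peers cover all but 2, so r6c2=2.
Step 43. [r4c3∈{3}] r4c3's peers cover all but 3 ⇒ r4c3=3.
Step 44. [r6c1∈{9}] nothing but 9 survives at r6c1. So r6c1=9.
Step 45. [r6c4∈{3}] r6c4 has the single candidate 3 ⇒ r6c4=3.
Step 46. [r2c7∈{5}] r2c7 has the single candidate 5. So r2c7=5.
Step 47. [r7c2∈{6}] r7c2 is down to just 6, so r7c2=6.
Step 48. [r9c8∈{9}] only 9 remains possible at r9c8, so r9c8=9.
Step 49. [r3c4∈{1}] nothing but 1 survives at r3c4, so r3c4=1.
Step 50. [r7c6∈{1}] r7c6 is down to just 1. So r7c6=1.
Step 51. [r6c6∈{5}] only 5 remains possible at r6c6, so r6c6=5.

Answer: 2 3 5 4 9 8 6 1 7 / 1 4 9 2 7 6 5 8 3 / 8 7 6 1 5 3 9 2 4 / 6 5 3 8 2 7 1 4 9 / 7 8 1 6 4 9 2 3 5 / 9 2 4 3 1 5 8 7 6 / 4 6 2 9 3 1 7 5 8 / 3 9 7 5 8 2 4 6 1 / 5 1 8 7 6 4 3 9 2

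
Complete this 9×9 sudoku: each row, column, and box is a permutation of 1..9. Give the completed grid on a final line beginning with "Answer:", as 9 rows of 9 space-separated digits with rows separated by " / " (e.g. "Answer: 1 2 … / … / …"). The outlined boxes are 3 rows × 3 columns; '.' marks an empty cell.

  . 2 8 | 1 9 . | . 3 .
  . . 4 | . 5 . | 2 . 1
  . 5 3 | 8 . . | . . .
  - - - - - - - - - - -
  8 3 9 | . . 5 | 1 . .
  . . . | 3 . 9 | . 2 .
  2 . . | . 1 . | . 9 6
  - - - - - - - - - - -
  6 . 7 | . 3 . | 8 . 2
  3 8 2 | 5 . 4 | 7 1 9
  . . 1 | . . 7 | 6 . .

Step 1. [r3c5∈{2,4,6,7}] 4 has one home in box 2: r3c5. So r3c5=4.
Step 2. [r2c4∈{6,7}] r2c4 is the only open cell in box 2 admitting 7. So r2c4=7.
Step 3. [r9c1∈{4,5,9}] r9c1 is the only open cell in box 7 admitting 5 ⇒ r9c1=5.
Step 4. [r5c1∈{1,4,7}] r5c1 is the only open cell in col 1 admitting 4. So r5c1=4.
Step 5. [r3c9∈{7}] r3c9 has the single candidate 7. So r3c9=7.
Step 6. [r4c9∈{4}] nothing but 4 survives at r4c9. So r4c9=4.
Step 7. [r2c2∈{6,9}] r2c2 is the only open cell in box 1 admitting 6. So r2c2=6.
Step 8. [r5c7∈{5}] r5c7's peers cover all but 5 ⇒ r5c7=5.
Step 9. [r4c4∈{2,6}] 6 has one home in col 4: r4c4 ⇒ r4c4=6.
Step 10. [r9c4∈{2,9}] col 4 places 2 nowhere but r9c4. So r9c4=2.
Step 11. [r9c2∈{4,9}] in row 9, 9 fits only at r9c2, so r9c2=9.
Step 12. [r9c8∈{4}] r9c8 is down to just 4 ⇒ r9c8=4.
Step 13. [r1c6∈{6}] r1c6 is down to just 6, so r1c6=6.
Step 14. [r6c6∈{8}] r6c6's peers cover all but 8, so r6c6=8.
Step 15. [r5c5∈{7}] r5c5's peers cover all but 7. So r5c5=7.
Step 16. [r3c7∈{9}] only 9 remains possible at r3c7. So r3c7=9.
Step 17. [r7c2∈{4}] only 4 remains possible at r7c2. So r7c2=4.
Step 18. [r7c6∈{1}] only 1 remains possible at r7c6 ⇒ r7c6=1.
Step 19. [r2c6∈{3}] r2c6 has the single candidate 3, so r2c6=3.
Step 20. [r1c9∈{5}] r1c9 has the single candidate 5. So r1c9=5.
Step 21. [r4c5∈{2}] nothing but 2 survives at r4c5 ⇒ r4c5=2.
Step 22. [r8c5∈{6}] r8c5 has the single candidate 6, so r8c5=6.
Step 23. [r7c4∈{9}] only 9 remains possible at r7c4, so r7c4=9.
Step 24. [r3c6∈{2}] r3c6's peers cover all but 2, so r3c6=2.
Step 25. [r6c4∈{4}] nothing but 4 survives at r6c4 ⇒ r6c4=4.
Step 26. [r9c9∈{3}] only 3 remains possible at r9c9 ⇒ r9c9=3.
Step 27. [r7c8∈{5}] r7c8 has the single candidate 5. So r7c8=5.
Step 28. [r5c3∈{6}] r5c3's peers cover all but 6. So r5c3=6.
Step 29. [r1c7∈{4}] r1c7 has the single candidate 4 ⇒ r1c7=4.
Step 30. [r4c8∈{7}] r4c8's peers cover all but 7. So r4c8=7.
Step 31. [r9c5∈{8}] r9c5 has the single candidate 8 ⇒ r9c5=8.
Step 32. [r2c1∈{9}] r2c1 is down to just 9 ⇒ r2c1=9.
Step 33. [r1c1∈{7}] only 7 remains possible at r1c1, so r1c1=7.
Step 34. [r6c2∈{7}] only 7 remains possible at r6c2, so r6c2=7.
Step 35. [r3c8∈{6}] r3c8's peers cover all but 6. So r3c8=6.
Step 36. [r6c7∈{3}] r6c7 has the single candidate 3 ⇒ r6c7=3.
Step 37. [r6c3∈{5}] r6c3 has the single candidate 5. So r6c3=5.
Step 38. [r5c2∈{1}] r5c2 has the single candidate 1, so r5c2=1.
Step 39. [r5c9∈{8}] only 8 remains possible at r5c9, so r5c9=8.
Step 40. [r2c8∈{8}] only 8 remains possible at r2c8, so r2c8=8.
Step 41. [r3c1∈{1}] r3c1 has the single candidate 1 ⇒ r3c1=1.

Answer: 7 2 8 1 9 6 4 3 5 / 9 6 4 7 5 3 2 8 1 / 1 5 3 8 4 2 9 6 7 / 8 3 9 6 2 5 1 7 4 / 4 1 6 3 7 9 5 2 8 / 2 7 5 4 1 8 3 9 6 / 6 4 7 9 3 1 8 5 2 / 3 8 2 5 6 4 7 1 9 / 5 9 1 2 8 7 6 4 3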